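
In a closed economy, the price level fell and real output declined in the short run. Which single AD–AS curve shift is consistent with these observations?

P fell and Y fell. An AD shift moves P and Y in the same direction; an SRAS shift moves them in opposite directions.
Here P and Y moved in the same direction, so the AD curve shifted.
Since Y fell, AD shifted left.

AD shifted left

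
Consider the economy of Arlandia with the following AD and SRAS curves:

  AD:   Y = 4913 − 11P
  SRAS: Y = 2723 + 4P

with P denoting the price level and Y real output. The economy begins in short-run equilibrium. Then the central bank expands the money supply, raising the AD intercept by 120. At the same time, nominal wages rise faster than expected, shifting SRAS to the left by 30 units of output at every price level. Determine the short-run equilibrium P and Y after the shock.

P = 156, Y = 3317

After both shocks: AD is Y = 5033 − 11P and SRAS is Y = 2693 + 4P.
Setting them equal: 2340 = 15P, so P = 156.
Y = 5033 − 11·156 = 3317.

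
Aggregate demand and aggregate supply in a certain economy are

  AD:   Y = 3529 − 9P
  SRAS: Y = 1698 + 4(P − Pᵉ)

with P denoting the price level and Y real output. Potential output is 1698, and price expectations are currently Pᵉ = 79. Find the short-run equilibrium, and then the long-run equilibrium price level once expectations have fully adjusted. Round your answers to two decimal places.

Short run: with Pᵉ = 79, SRAS is Y = 1382 + 4P. Setting AD = SRAS gives 2147 = 13P, so P = 165.15 and Y = 3529 − 9P = 2042.62.
Output 2042.62 is above potential 1698, so over time expected prices rise and SRAS shifts left until Y returns to 1698.
Long run: Y = 1698 on the AD curve gives 1698 = 3529 − 9P, so P = 203.44.

Short run: P = 165.15, Y = 2042.62. Long run: P = 203.44.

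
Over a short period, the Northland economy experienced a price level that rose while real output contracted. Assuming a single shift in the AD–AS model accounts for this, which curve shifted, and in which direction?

P rose and Y fell. An AD shift moves P and Y in the same direction; an SRAS shift moves them in opposite directions.
Here P and Y moved in opposite directions, so the SRAS curve shifted.
Since Y fell, SRAS shifted left.

SRAS shifted left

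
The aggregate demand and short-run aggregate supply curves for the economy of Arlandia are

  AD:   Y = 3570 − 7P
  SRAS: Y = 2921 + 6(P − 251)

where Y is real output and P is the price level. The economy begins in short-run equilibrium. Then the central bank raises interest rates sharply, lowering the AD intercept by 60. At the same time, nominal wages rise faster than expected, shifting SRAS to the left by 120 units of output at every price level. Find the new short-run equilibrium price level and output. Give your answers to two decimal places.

After both shocks: AD is Y = 3510 − 7P and SRAS is Y = 1295 + 6P.
Setting them equal: 2215 = 13P, so P = 170.38.
Substituting into AD, Y = 2317.31.

P = 170.38, Y = 2317.31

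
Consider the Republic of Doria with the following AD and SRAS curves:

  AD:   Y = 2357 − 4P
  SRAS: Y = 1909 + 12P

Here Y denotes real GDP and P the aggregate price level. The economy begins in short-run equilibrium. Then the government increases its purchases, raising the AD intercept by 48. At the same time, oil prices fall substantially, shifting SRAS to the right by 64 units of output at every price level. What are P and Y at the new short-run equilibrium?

After both shocks: AD is Y = 2405 − 4P and SRAS is Y = 1973 + 12P.
Setting them equal: 432 = 16P, so P = 27.
Y = 2405 − 4·27 = 2297.

P = 27, Y = 2297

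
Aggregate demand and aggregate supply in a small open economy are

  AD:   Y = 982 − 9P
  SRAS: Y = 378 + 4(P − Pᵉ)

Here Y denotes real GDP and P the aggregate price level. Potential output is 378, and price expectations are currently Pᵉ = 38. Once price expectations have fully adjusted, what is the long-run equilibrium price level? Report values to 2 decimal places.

Long-run P = 67.11

Short run: with Pᵉ = 38, SRAS is Y = 226 + 4P. Setting AD = SRAS gives 756 = 13P, so P = 58.15 and Y = 982 − 9P = 458.62.
Output 458.62 is above potential 378, so over time expected prices rise and SRAS shifts left until Y returns to 378.
Long run: Y = 378 on the AD curve gives 378 = 982 − 9P, so P = 67.11.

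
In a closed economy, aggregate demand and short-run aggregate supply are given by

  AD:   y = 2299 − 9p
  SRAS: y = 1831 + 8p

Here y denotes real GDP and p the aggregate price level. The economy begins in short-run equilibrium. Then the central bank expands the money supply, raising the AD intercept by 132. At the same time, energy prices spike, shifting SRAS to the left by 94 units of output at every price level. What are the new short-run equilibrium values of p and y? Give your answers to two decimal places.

After both shocks: AD is y = 2431 − 9p and SRAS is y = 1737 + 8p.
Setting them equal: 694 = 17p, so p = 40.82.
Substituting into AD, y = 2063.59.

p = 40.82, y = 2063.59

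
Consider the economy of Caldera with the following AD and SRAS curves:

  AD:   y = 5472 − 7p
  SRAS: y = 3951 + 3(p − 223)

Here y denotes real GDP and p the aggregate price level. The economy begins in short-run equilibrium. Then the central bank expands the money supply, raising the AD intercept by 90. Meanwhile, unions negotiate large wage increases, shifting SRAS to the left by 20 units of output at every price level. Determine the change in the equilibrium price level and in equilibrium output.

Δp = +11, Δy = +13

After both shocks: AD is y = 5562 − 7p and SRAS is y = 3262 + 3p.
Setting them equal: 2300 = 10p, so p = 230.
y = 5562 − 7·230 = 3952.
Initially p = 219, y = 3939, so Δp = +11 and Δy = +13.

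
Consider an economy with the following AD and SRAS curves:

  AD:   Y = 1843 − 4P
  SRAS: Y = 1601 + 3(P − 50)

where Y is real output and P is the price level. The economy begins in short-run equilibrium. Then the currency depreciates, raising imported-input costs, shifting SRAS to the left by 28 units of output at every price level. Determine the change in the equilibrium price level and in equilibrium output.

ΔP = +4, ΔY = -16

This is a negative supply shock: SRAS shifts left.
New SRAS: Y = 1423 + 3P.
Set AD = SRAS: 1843 − 4P = 1423 + 3P, so 420 = 7P and P = 60.
Y = 1843 − 4·60 = 1603.
Initially P = 56, Y = 1619, so ΔP = +4 and ΔY = -16.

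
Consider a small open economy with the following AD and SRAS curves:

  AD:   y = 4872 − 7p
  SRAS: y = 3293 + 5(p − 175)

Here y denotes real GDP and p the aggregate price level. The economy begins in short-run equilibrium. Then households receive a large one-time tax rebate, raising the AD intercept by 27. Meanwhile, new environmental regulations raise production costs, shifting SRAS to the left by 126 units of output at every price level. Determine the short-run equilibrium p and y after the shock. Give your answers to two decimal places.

p = 217.25, y = 3378.25

After both shocks: AD is y = 4899 − 7p and SRAS is y = 2292 + 5p.
Setting them equal: 2607 = 12p, so p = 217.25.
Substituting into AD, y = 3378.25.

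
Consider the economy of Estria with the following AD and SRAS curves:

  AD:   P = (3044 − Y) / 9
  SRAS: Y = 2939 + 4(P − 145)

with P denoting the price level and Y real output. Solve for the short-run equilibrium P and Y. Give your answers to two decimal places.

Write SRAS as Y = 2939 + 4P − 580 = 2359 + 4P.
Rearrange AD to Y = 3044 − 9P.
Set AD = SRAS: 3044 − 9P = 2359 + 4P, so 685 = 13P and P = 52.69.
Substituting into AD, Y = 3044 − 9P = 2569.77.

P = 52.69, Y = 2569.77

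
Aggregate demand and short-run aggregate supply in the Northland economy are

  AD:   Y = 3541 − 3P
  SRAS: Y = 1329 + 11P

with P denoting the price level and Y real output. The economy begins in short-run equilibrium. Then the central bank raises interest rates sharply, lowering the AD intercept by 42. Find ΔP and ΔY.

This is a negative demand shock: AD shifts left.
New AD: Y = 3499 − 3P.
Set AD = SRAS: 3499 − 3P = 1329 + 11P, so 2170 = 14P and P = 155.
Y = 3499 − 3·155 = 3034.
Initially P = 158, Y = 3067, so ΔP = -3 and ΔY = -33.

ΔP = -3, ΔY = -33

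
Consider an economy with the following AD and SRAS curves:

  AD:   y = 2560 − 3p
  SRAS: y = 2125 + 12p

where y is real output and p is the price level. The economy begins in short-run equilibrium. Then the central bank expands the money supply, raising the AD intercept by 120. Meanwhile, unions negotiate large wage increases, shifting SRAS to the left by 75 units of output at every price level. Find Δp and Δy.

Δp = +13, Δy = +81

After both shocks: AD is y = 2680 − 3p and SRAS is y = 2050 + 12p.
Setting them equal: 630 = 15p, so p = 42.
y = 2680 − 3·42 = 2554.
Initially p = 29, y = 2473, so Δp = +13 and Δy = +81.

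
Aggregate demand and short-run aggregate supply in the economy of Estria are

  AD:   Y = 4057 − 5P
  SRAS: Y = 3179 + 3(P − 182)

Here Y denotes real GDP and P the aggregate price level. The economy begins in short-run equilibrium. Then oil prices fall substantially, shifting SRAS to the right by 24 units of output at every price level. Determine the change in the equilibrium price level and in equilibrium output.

This is a positive supply shock: SRAS shifts right.
New SRAS: Y = 2657 + 3P.
Set AD = SRAS: 4057 − 5P = 2657 + 3P, so 1400 = 8P and P = 175.
Y = 4057 − 5·175 = 3182.
Initially P = 178, Y = 3167, so ΔP = -3 and ΔY = +15.

ΔP = -3, ΔY = +15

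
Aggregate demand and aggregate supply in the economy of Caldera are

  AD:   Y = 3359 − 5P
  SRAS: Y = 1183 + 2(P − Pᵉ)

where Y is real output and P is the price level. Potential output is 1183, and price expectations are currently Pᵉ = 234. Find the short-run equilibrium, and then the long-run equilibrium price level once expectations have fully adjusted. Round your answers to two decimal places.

Short run: with Pᵉ = 234, SRAS is Y = 715 + 2P. Setting AD = SRAS gives 2644 = 7P, so P = 377.71 and Y = 3359 − 5P = 1470.43.
Output 1470.43 is above potential 1183, so over time expected prices rise and SRAS shifts left until Y returns to 1183.
Long run: Y = 1183 on the AD curve gives 1183 = 3359 − 5P, so P = 435.20.

Short run: P = 377.71, Y = 1470.43. Long run: P = 435.20.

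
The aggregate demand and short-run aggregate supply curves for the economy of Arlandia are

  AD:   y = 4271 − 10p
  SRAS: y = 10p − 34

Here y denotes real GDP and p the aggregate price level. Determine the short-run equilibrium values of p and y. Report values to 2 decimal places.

Set AD = SRAS: 4271 − 10p = 10p − 34, so 4305 = 20p and p = 215.25.
Substituting into AD, y = 4271 − 10p = 2118.50.

p = 215.25, y = 2118.50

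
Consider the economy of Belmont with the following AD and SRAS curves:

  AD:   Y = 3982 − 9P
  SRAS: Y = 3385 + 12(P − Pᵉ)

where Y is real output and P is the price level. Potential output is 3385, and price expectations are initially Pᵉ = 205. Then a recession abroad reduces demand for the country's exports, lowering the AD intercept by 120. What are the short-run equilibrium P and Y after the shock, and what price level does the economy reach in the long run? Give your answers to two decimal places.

Short run: P = 139.86, Y = 2603.29. Long run: P = 53.00.

AD shifts left: new AD is Y = 3862 − 9P. With Pᵉ = 205, SRAS is Y = 925 + 12P.
Short run: 3862 − 9P = 925 + 12P gives 2937 = 21P, so P = 139.86 and Y = 3862 − 9P = 2603.29.
Y = 2603.29 is below potential 3385; expectations adjust and SRAS shifts right until Y = 3385.
Long run: on the new AD curve, 3385 = 3862 − 9P gives P = 53.00.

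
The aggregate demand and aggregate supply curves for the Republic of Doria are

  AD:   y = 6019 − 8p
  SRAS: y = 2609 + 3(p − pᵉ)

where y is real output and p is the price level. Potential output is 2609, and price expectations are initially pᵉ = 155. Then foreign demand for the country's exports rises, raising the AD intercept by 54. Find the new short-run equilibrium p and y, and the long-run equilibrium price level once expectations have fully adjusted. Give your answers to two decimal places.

Short run: p = 357.18, y = 3215.55. Long run: p = 433.00.

AD shifts right: new AD is y = 6073 − 8p. With pᵉ = 155, SRAS is y = 2144 + 3p.
Short run: 6073 − 8p = 2144 + 3p gives 3929 = 11p, so p = 357.18 and y = 6073 − 8p = 3215.55.
y = 3215.55 is above potential 2609; expectations adjust and SRAS shifts left until y = 2609.
Long run: on the new AD curve, 2609 = 6073 − 8p gives p = 433.00.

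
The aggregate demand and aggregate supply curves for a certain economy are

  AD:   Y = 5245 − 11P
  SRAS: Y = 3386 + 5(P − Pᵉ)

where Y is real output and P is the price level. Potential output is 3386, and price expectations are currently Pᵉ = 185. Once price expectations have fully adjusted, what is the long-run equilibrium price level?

Long-run P = 169

Short run: with Pᵉ = 185, SRAS is Y = 2461 + 5P. Setting AD = SRAS gives 2784 = 16P, so P = 174 and Y = 5245 − 11·174 = 3331.
Output 3331 is below potential 3386, so over time expected prices fall and SRAS shifts right until Y returns to 3386.
Long run: Y = 3386 on the AD curve gives 3386 = 5245 − 11P, so P = 169.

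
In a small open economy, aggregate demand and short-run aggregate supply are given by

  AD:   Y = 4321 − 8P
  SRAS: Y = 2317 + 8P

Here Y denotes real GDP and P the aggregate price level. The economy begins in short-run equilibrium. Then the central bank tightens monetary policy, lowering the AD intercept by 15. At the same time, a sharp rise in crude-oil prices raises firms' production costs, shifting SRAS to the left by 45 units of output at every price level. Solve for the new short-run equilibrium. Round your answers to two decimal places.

After both shocks: AD is Y = 4306 − 8P and SRAS is Y = 2272 + 8P.
Setting them equal: 2034 = 16P, so P = 127.13.
Substituting into AD, Y = 3289.00.

P = 127.13, Y = 3289.00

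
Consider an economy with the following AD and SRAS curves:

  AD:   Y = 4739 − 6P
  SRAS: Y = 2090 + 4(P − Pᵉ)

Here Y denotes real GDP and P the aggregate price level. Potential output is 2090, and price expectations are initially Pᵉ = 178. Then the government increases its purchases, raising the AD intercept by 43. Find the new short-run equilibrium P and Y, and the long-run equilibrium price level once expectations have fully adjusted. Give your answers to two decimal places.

Short run: P = 340.40, Y = 2739.60. Long run: P = 448.67.

AD shifts right: new AD is Y = 4782 − 6P. With Pᵉ = 178, SRAS is Y = 1378 + 4P.
Short run: 4782 − 6P = 1378 + 4P gives 3404 = 10P, so P = 340.40 and Y = 4782 − 6P = 2739.60.
Y = 2739.60 is above potential 2090; expectations adjust and SRAS shifts left until Y = 2090.
Long run: on the new AD curve, 2090 = 4782 − 6P gives P = 448.67.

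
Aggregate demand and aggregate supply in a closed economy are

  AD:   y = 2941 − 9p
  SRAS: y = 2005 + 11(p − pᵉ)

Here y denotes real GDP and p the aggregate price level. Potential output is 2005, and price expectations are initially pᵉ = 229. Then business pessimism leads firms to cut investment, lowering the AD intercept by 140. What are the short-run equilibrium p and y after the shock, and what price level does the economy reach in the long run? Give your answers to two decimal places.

AD shifts left: new AD is y = 2801 − 9p. With pᵉ = 229, SRAS is y = 11p − 514.
Short run: 2801 − 9p = 11p − 514 gives 3315 = 20p, so p = 165.75 and y = 2801 − 9p = 1309.25.
y = 1309.25 is below potential 2005; expectations adjust and SRAS shifts right until y = 2005.
Long run: on the new AD curve, 2005 = 2801 − 9p gives p = 88.44.

Short run: p = 165.75, y = 1309.25. Long run: p = 88.44.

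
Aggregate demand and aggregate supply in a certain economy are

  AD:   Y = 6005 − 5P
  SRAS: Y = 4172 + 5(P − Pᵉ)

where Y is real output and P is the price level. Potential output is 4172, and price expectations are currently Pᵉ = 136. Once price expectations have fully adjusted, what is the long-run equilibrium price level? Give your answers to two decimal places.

Long-run P = 366.60

Short run: with Pᵉ = 136, SRAS is Y = 3492 + 5P. Setting AD = SRAS gives 2513 = 10P, so P = 251.30 and Y = 6005 − 5P = 4748.50.
Output 4748.50 is above potential 4172, so over time expected prices rise and SRAS shifts left until Y returns to 4172.
Long run: Y = 4172 on the AD curve gives 4172 = 6005 − 5P, so P = 366.60.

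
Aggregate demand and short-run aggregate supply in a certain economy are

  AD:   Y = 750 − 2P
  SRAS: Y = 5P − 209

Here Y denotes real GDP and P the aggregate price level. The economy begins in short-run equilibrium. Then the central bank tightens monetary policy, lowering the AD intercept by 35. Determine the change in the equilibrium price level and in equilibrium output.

This is a negative demand shock: AD shifts left.
New AD: Y = 715 − 2P.
Set AD = SRAS: 715 − 2P = 5P − 209, so 924 = 7P and P = 132.
Y = 715 − 2·132 = 451.
Initially P = 137, Y = 476, so ΔP = -5 and ΔY = -25.

ΔP = -5, ΔY = -25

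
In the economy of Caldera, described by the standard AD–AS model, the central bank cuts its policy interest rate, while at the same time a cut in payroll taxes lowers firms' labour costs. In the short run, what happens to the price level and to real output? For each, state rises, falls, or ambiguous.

Price level: ambiguous; output: rises

The first event is a positive demand shock: AD shifts right, which by itself pushes P up and Y up.
The second is a favourable supply shock: SRAS shifts right, which by itself pushes P down and Y up.
The two shocks push P in opposite directions, so the effect on P is ambiguous. Both shocks push Y up, so Y rises.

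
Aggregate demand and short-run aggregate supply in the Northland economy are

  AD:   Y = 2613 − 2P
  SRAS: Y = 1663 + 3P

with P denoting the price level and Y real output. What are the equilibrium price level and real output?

Set AD = SRAS: 2613 − 2P = 1663 + 3P, so 950 = 5P and P = 190.
Then Y = 2613 − 2·190 = 2233.

P = 190, Y = 2233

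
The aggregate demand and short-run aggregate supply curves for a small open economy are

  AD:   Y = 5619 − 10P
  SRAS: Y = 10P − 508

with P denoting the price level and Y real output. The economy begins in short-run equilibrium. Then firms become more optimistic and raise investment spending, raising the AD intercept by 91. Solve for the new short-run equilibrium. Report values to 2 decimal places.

This is a positive demand shock: AD shifts right.
New AD: Y = 5710 − 10P.
Set AD = SRAS: 5710 − 10P = 10P − 508, so 6218 = 20P and P = 310.90.
Substituting into AD, Y = 2601.00.

P = 310.90, Y = 2601.00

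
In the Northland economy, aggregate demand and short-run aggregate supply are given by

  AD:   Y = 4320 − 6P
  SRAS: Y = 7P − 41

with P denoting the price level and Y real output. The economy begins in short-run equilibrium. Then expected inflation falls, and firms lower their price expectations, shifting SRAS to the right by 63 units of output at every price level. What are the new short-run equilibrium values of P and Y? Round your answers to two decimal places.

P = 330.62, Y = 2336.31

This is a positive supply shock: SRAS shifts right.
New SRAS: Y = 22 + 7P.
Set AD = SRAS: 4320 − 6P = 22 + 7P, so 4298 = 13P and P = 330.62.
Substituting into AD, Y = 2336.31.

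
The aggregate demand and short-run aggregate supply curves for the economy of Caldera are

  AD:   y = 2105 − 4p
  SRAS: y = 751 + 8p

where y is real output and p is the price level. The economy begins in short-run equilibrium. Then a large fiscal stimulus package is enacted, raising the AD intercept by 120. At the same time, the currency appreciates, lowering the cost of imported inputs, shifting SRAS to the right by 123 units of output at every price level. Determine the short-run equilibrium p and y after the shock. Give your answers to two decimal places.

p = 112.58, y = 1774.67

After both shocks: AD is y = 2225 − 4p and SRAS is y = 874 + 8p.
Setting them equal: 1351 = 12p, so p = 112.58.
Substituting into AD, y = 1774.67.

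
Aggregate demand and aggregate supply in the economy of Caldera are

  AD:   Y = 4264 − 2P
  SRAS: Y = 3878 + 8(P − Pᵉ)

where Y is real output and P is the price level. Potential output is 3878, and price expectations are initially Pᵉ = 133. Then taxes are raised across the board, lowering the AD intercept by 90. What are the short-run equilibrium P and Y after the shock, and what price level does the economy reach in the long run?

AD shifts left: new AD is Y = 4174 − 2P. With Pᵉ = 133, SRAS is Y = 2814 + 8P.
Short run: 4174 − 2P = 2814 + 8P gives 1360 = 10P, so P = 136 and Y = 4174 − 2·136 = 3902.
Y = 3902 is above potential 3878; expectations adjust and SRAS shifts left until Y = 3878.
Long run: on the new AD curve, 3878 = 4174 − 2P gives P = 148.

Short run: P = 136, Y = 3902. Long run: P = 148.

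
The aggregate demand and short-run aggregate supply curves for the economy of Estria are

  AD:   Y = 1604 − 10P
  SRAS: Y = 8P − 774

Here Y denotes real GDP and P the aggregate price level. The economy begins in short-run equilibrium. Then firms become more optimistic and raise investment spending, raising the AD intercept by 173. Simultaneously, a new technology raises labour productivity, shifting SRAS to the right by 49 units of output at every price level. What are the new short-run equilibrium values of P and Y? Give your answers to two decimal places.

P = 139.00, Y = 387.00

After both shocks: AD is Y = 1777 − 10P and SRAS is Y = 8P − 725.
Setting them equal: 2502 = 18P, so P = 139.00.
Substituting into AD, Y = 387.00.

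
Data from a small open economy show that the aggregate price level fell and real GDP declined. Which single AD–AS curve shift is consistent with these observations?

P fell and Y fell. An AD shift moves P and Y in the same direction; an SRAS shift moves them in opposite directions.
Here P and Y moved in the same direction, so the AD curve shifted.
Since Y fell, AD shifted left.

AD shifted left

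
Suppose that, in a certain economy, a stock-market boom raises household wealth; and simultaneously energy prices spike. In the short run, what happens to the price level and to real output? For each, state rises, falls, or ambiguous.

The first event is a positive demand shock: AD shifts right, which by itself pushes P up and Y up.
The second is an adverse supply shock: SRAS shifts left, which by itself pushes P up and Y down.
Both shocks push P up, so P rises. The two shocks push Y in opposite directions, so the effect on Y is ambiguous.

Price level: rises; output: ambiguous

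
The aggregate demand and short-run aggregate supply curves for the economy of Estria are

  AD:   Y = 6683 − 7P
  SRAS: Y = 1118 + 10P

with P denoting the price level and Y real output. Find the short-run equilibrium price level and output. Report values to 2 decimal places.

P = 327.35, Y = 4391.53

Set AD = SRAS: 6683 − 7P = 1118 + 10P, so 5565 = 17P and P = 327.35.
Substituting into AD, Y = 6683 − 7P = 4391.53.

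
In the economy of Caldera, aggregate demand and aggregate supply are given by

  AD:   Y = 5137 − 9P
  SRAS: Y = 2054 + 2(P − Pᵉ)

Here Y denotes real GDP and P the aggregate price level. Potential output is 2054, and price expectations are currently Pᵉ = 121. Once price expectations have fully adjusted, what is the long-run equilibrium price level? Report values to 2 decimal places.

Long-run P = 342.56

Short run: with Pᵉ = 121, SRAS is Y = 1812 + 2P. Setting AD = SRAS gives 3325 = 11P, so P = 302.27 and Y = 5137 − 9P = 2416.55.
Output 2416.55 is above potential 2054, so over time expected prices rise and SRAS shifts left until Y returns to 2054.
Long run: Y = 2054 on the AD curve gives 2054 = 5137 − 9P, so P = 342.56.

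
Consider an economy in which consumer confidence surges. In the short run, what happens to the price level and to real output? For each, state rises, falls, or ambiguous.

This is a positive demand shock: AD shifts right.
Moving along the upward-sloping SRAS curve, P rises and Y rises.

Price level: rises; output: rises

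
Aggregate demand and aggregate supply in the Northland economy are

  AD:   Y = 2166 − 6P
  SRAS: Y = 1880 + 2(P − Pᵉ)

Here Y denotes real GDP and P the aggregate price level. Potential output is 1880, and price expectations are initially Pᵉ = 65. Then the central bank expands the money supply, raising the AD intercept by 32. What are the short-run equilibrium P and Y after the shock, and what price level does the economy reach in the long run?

AD shifts right: new AD is Y = 2198 − 6P. With Pᵉ = 65, SRAS is Y = 1750 + 2P.
Short run: 2198 − 6P = 1750 + 2P gives 448 = 8P, so P = 56 and Y = 2198 − 6·56 = 1862.
Y = 1862 is below potential 1880; expectations adjust and SRAS shifts right until Y = 1880.
Long run: on the new AD curve, 1880 = 2198 − 6P gives P = 53.

Short run: P = 56, Y = 1862. Long run: P = 53.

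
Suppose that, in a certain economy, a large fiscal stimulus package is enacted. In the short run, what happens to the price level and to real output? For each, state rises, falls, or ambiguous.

This is a positive demand shock: AD shifts right.
Moving along the upward-sloping SRAS curve, P rises and Y rises.

Price level: rises; output: rises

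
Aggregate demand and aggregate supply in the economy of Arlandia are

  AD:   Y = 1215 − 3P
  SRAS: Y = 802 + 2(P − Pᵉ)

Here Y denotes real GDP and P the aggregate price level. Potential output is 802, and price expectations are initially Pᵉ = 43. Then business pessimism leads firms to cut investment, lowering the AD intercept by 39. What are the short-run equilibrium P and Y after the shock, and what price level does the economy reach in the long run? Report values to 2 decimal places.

Short run: P = 92.00, Y = 900.00. Long run: P = 124.67.

AD shifts left: new AD is Y = 1176 − 3P. With Pᵉ = 43, SRAS is Y = 716 + 2P.
Short run: 1176 − 3P = 716 + 2P gives 460 = 5P, so P = 92.00 and Y = 1176 − 3P = 900.00.
Y = 900.00 is above potential 802; expectations adjust and SRAS shifts left until Y = 802.
Long run: on the new AD curve, 802 = 1176 − 3P gives P = 124.67.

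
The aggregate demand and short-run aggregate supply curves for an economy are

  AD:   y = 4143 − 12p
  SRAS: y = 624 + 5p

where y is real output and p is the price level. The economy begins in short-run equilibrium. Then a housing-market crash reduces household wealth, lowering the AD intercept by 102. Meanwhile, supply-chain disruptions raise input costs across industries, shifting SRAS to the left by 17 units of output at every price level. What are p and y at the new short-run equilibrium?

After both shocks: AD is y = 4041 − 12p and SRAS is y = 607 + 5p.
Setting them equal: 3434 = 17p, so p = 202.
y = 4041 − 12·202 = 1617.

p = 202, y = 1617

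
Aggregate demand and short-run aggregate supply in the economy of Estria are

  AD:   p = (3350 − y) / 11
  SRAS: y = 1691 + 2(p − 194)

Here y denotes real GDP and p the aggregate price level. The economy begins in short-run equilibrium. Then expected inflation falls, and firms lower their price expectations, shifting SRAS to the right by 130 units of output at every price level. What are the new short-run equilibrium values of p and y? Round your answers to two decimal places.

p = 147.46, y = 1727.92

This is a positive supply shock: SRAS shifts right.
New SRAS: y = 1433 + 2p.
Set AD = SRAS: 3350 − 11p = 1433 + 2p, so 1917 = 13p and p = 147.46.
Substituting into AD, y = 1727.92.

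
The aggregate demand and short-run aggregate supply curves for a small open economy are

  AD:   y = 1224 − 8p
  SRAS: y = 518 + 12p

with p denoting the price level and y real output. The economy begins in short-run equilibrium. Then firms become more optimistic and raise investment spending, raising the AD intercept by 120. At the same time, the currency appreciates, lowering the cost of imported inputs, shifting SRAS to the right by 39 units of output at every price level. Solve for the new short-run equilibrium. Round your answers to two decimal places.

After both shocks: AD is y = 1344 − 8p and SRAS is y = 557 + 12p.
Setting them equal: 787 = 20p, so p = 39.35.
Substituting into AD, y = 1029.20.

p = 39.35, y = 1029.20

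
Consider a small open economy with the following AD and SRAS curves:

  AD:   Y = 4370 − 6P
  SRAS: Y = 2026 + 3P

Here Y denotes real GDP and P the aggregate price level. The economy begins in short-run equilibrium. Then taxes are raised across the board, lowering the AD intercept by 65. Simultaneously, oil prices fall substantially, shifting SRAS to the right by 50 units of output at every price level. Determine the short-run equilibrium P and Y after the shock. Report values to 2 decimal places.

P = 247.67, Y = 2819.00

After both shocks: AD is Y = 4305 − 6P and SRAS is Y = 2076 + 3P.
Setting them equal: 2229 = 9P, so P = 247.67.
Substituting into AD, Y = 2819.00.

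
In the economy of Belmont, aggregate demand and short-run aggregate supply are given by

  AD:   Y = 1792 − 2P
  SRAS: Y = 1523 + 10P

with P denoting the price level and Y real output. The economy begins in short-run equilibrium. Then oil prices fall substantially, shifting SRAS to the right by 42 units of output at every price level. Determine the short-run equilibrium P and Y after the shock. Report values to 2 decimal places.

P = 18.92, Y = 1754.17

This is a positive supply shock: SRAS shifts right.
New SRAS: Y = 1565 + 10P.
Set AD = SRAS: 1792 − 2P = 1565 + 10P, so 227 = 12P and P = 18.92.
Substituting into AD, Y = 1754.17.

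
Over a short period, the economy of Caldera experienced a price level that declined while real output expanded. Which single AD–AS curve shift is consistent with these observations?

SRAS shifted right

P fell and Y rose. An AD shift moves P and Y in the same direction; an SRAS shift moves them in opposite directions.
Here P and Y moved in opposite directions, so the SRAS curve shifted.
Since Y rose, SRAS shifted right.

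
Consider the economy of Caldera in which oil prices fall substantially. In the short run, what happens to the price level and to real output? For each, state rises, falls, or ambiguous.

This is a favourable supply shock: SRAS shifts right.
Moving along the downward-sloping AD curve, P falls and Y rises.

Price level: falls; output: rises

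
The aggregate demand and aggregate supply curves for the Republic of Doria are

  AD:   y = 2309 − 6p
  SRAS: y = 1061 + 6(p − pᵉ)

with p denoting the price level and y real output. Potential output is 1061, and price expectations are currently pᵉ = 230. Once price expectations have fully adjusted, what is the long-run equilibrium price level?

Short run: with pᵉ = 230, SRAS is y = 6p − 319. Setting AD = SRAS gives 2628 = 12p, so p = 219 and y = 2309 − 6·219 = 995.
Output 995 is below potential 1061, so over time expected prices fall and SRAS shifts right until y returns to 1061.
Long run: y = 1061 on the AD curve gives 1061 = 2309 − 6p, so p = 208.

Long-run p = 208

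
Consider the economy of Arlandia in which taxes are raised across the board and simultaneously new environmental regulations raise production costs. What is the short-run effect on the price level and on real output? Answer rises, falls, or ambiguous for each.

Price level: ambiguous; output: falls

The first event is a negative demand shock: AD shifts left, which by itself pushes P down and Y down.
The second is an adverse supply shock: SRAS shifts left, which by itself pushes P up and Y down.
The two shocks push P in opposite directions, so the effect on P is ambiguous. Both shocks push Y down, so Y falls.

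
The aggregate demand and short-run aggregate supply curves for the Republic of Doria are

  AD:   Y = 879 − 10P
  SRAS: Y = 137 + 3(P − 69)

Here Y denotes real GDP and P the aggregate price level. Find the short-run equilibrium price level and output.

Write SRAS as Y = 137 + 3P − 207 = 3P − 70.
Set AD = SRAS: 879 − 10P = 3P − 70, so 949 = 13P and P = 73.
Then Y = 879 − 10·73 = 149.

P = 73, Y = 149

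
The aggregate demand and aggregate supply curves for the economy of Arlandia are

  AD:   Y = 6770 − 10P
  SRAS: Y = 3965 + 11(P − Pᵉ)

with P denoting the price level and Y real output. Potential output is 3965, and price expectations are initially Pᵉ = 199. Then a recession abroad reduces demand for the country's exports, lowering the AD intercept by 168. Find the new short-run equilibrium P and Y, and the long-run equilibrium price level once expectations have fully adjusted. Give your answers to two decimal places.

Short run: P = 229.81, Y = 4303.90. Long run: P = 263.70.

AD shifts left: new AD is Y = 6602 − 10P. With Pᵉ = 199, SRAS is Y = 1776 + 11P.
Short run: 6602 − 10P = 1776 + 11P gives 4826 = 21P, so P = 229.81 and Y = 6602 − 10P = 4303.90.
Y = 4303.90 is above potential 3965; expectations adjust and SRAS shifts left until Y = 3965.
Long run: on the new AD curve, 3965 = 6602 − 10P gives P = 263.70.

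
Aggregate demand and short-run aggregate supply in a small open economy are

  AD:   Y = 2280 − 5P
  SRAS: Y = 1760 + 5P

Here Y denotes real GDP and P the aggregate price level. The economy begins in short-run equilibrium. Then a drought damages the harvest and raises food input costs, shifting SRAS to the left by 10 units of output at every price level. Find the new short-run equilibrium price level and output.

P = 53, Y = 2015

This is a negative supply shock: SRAS shifts left.
New SRAS: Y = 1750 + 5P.
Set AD = SRAS: 2280 − 5P = 1750 + 5P, so 530 = 10P and P = 53.
Y = 2280 − 5·53 = 2015.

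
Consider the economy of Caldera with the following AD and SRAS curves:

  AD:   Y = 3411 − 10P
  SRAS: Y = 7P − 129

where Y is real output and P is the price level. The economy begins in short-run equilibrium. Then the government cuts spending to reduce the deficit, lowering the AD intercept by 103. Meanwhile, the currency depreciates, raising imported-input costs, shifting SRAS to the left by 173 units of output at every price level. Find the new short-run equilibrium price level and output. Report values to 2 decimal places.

P = 212.35, Y = 1184.47

After both shocks: AD is Y = 3308 − 10P and SRAS is Y = 7P − 302.
Setting them equal: 3610 = 17P, so P = 212.35.
Substituting into AD, Y = 1184.47.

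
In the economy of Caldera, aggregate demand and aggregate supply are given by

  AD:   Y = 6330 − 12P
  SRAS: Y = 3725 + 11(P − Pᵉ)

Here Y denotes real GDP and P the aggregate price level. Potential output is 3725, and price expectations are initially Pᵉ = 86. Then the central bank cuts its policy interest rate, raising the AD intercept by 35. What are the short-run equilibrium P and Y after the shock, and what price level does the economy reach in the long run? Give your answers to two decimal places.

AD shifts right: new AD is Y = 6365 − 12P. With Pᵉ = 86, SRAS is Y = 2779 + 11P.
Short run: 6365 − 12P = 2779 + 11P gives 3586 = 23P, so P = 155.91 and Y = 6365 − 12P = 4494.04.
Y = 4494.04 is above potential 3725; expectations adjust and SRAS shifts left until Y = 3725.
Long run: on the new AD curve, 3725 = 6365 − 12P gives P = 220.00.

Short run: P = 155.91, Y = 4494.04. Long run: P = 220.00.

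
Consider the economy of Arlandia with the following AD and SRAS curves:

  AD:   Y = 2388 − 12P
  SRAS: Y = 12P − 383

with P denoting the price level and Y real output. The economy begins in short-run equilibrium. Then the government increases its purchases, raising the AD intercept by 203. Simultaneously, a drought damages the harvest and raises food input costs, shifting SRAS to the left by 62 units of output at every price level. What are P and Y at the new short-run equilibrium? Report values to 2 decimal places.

After both shocks: AD is Y = 2591 − 12P and SRAS is Y = 12P − 445.
Setting them equal: 3036 = 24P, so P = 126.50.
Substituting into AD, Y = 1073.00.

P = 126.50, Y = 1073.00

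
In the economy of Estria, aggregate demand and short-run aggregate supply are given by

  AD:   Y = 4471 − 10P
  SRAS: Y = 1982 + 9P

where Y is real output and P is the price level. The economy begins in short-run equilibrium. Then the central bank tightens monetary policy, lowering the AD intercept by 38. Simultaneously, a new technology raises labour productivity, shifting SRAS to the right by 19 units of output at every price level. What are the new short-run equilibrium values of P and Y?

P = 128, Y = 3153

After both shocks: AD is Y = 4433 − 10P and SRAS is Y = 2001 + 9P.
Setting them equal: 2432 = 19P, so P = 128.
Y = 4433 − 10·128 = 3153.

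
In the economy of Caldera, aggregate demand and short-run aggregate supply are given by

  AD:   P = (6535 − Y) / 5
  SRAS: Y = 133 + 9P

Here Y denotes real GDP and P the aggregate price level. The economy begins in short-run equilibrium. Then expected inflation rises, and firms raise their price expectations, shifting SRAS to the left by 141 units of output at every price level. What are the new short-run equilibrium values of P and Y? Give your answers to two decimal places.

P = 467.36, Y = 4198.21

This is a negative supply shock: SRAS shifts left.
New SRAS: Y = 9P − 8.
Set AD = SRAS: 6535 − 5P = 9P − 8, so 6543 = 14P and P = 467.36.
Substituting into AD, Y = 4198.21.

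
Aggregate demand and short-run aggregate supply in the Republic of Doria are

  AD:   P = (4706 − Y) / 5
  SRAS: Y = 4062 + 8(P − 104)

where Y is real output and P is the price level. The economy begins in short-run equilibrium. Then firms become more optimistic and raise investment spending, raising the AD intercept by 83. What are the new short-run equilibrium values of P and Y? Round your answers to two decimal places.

This is a positive demand shock: AD shifts right.
New AD: Y = 4789 − 5P.
SRAS can be written Y = 3230 + 8P.
Set AD = SRAS: 4789 − 5P = 3230 + 8P, so 1559 = 13P and P = 119.92.
Substituting into AD, Y = 4189.38.

P = 119.92, Y = 4189.38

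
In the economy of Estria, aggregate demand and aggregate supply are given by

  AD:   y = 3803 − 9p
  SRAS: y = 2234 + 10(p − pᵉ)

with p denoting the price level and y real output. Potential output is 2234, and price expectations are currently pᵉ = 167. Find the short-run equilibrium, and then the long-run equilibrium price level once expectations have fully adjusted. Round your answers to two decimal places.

Short run: with pᵉ = 167, SRAS is y = 564 + 10p. Setting AD = SRAS gives 3239 = 19p, so p = 170.47 and y = 3803 − 9p = 2268.74.
Output 2268.74 is above potential 2234, so over time expected prices rise and SRAS shifts left until y returns to 2234.
Long run: y = 2234 on the AD curve gives 2234 = 3803 − 9p, so p = 174.33.

Short run: p = 170.47, y = 2268.74. Long run: p = 174.33.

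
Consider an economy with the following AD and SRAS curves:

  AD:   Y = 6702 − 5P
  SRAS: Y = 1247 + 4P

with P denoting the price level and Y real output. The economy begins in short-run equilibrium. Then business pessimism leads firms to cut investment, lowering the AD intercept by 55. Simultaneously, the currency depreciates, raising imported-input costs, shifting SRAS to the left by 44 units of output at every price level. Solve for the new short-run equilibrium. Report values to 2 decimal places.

After both shocks: AD is Y = 6647 − 5P and SRAS is Y = 1203 + 4P.
Setting them equal: 5444 = 9P, so P = 604.89.
Substituting into AD, Y = 3622.56.

P = 604.89, Y = 3622.56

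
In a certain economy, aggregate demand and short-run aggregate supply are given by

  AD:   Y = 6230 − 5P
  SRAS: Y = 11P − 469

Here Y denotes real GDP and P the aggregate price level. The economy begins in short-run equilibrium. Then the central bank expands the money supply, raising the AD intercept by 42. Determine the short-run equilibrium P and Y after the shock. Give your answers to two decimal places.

P = 421.31, Y = 4165.44

This is a positive demand shock: AD shifts right.
New AD: Y = 6272 − 5P.
Set AD = SRAS: 6272 − 5P = 11P − 469, so 6741 = 16P and P = 421.31.
Substituting into AD, Y = 4165.44.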